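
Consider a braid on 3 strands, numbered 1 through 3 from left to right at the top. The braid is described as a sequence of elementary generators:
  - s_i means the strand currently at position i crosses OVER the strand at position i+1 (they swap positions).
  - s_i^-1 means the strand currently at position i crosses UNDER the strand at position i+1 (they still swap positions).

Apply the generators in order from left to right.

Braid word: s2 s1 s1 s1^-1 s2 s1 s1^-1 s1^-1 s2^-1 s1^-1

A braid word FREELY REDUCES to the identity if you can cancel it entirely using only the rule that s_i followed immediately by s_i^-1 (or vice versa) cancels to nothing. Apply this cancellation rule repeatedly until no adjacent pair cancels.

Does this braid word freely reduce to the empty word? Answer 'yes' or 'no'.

Answer: no

Derivation:
Gen 1 (s2): push. Stack: [s2]
Gen 2 (s1): push. Stack: [s2 s1]
Gen 3 (s1): push. Stack: [s2 s1 s1]
Gen 4 (s1^-1): cancels prior s1. Stack: [s2 s1]
Gen 5 (s2): push. Stack: [s2 s1 s2]
Gen 6 (s1): push. Stack: [s2 s1 s2 s1]
Gen 7 (s1^-1): cancels prior s1. Stack: [s2 s1 s2]
Gen 8 (s1^-1): push. Stack: [s2 s1 s2 s1^-1]
Gen 9 (s2^-1): push. Stack: [s2 s1 s2 s1^-1 s2^-1]
Gen 10 (s1^-1): push. Stack: [s2 s1 s2 s1^-1 s2^-1 s1^-1]
Reduced word: s2 s1 s2 s1^-1 s2^-1 s1^-1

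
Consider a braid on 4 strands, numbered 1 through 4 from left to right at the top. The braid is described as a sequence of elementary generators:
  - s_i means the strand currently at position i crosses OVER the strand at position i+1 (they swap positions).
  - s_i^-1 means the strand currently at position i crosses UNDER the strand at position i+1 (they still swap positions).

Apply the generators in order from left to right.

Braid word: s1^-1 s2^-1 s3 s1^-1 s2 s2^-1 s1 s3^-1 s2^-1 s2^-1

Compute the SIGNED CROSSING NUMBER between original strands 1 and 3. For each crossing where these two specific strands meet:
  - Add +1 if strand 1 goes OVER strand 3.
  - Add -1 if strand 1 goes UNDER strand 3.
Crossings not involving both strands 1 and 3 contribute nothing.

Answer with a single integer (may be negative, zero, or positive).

Answer: -1

Derivation:
Gen 1: crossing 1x2. Both 1&3? no. Sum: 0
Gen 2: 1 under 3. Both 1&3? yes. Contrib: -1. Sum: -1
Gen 3: crossing 1x4. Both 1&3? no. Sum: -1
Gen 4: crossing 2x3. Both 1&3? no. Sum: -1
Gen 5: crossing 2x4. Both 1&3? no. Sum: -1
Gen 6: crossing 4x2. Both 1&3? no. Sum: -1
Gen 7: crossing 3x2. Both 1&3? no. Sum: -1
Gen 8: crossing 4x1. Both 1&3? no. Sum: -1
Gen 9: 3 under 1. Both 1&3? yes. Contrib: +1. Sum: 0
Gen 10: 1 under 3. Both 1&3? yes. Contrib: -1. Sum: -1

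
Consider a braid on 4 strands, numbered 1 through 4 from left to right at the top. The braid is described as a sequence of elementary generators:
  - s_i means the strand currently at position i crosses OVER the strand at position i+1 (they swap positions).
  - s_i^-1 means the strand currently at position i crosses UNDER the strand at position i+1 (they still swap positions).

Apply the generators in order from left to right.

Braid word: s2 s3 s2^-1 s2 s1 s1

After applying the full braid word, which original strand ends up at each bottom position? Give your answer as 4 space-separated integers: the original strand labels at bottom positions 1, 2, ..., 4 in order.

Gen 1 (s2): strand 2 crosses over strand 3. Perm now: [1 3 2 4]
Gen 2 (s3): strand 2 crosses over strand 4. Perm now: [1 3 4 2]
Gen 3 (s2^-1): strand 3 crosses under strand 4. Perm now: [1 4 3 2]
Gen 4 (s2): strand 4 crosses over strand 3. Perm now: [1 3 4 2]
Gen 5 (s1): strand 1 crosses over strand 3. Perm now: [3 1 4 2]
Gen 6 (s1): strand 3 crosses over strand 1. Perm now: [1 3 4 2]

Answer: 1 3 4 2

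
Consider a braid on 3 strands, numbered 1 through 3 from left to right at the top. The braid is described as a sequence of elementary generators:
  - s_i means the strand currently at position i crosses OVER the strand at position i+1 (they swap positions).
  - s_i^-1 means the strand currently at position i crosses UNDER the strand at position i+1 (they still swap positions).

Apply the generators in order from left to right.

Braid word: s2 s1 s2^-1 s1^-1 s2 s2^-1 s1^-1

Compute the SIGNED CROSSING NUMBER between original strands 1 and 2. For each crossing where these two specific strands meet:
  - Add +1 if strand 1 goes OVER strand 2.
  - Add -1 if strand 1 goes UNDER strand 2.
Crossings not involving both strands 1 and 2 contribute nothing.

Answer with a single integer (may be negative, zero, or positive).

Answer: -1

Derivation:
Gen 1: crossing 2x3. Both 1&2? no. Sum: 0
Gen 2: crossing 1x3. Both 1&2? no. Sum: 0
Gen 3: 1 under 2. Both 1&2? yes. Contrib: -1. Sum: -1
Gen 4: crossing 3x2. Both 1&2? no. Sum: -1
Gen 5: crossing 3x1. Both 1&2? no. Sum: -1
Gen 6: crossing 1x3. Both 1&2? no. Sum: -1
Gen 7: crossing 2x3. Both 1&2? no. Sum: -1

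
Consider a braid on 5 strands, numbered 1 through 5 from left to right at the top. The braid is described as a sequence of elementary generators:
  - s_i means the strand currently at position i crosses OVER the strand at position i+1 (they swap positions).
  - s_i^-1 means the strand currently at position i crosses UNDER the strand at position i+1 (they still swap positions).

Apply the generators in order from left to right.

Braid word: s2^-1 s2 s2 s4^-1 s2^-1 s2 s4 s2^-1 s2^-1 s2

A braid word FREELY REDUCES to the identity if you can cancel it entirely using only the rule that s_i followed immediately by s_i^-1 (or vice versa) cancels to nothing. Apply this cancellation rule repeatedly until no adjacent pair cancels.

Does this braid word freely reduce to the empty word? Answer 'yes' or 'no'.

Gen 1 (s2^-1): push. Stack: [s2^-1]
Gen 2 (s2): cancels prior s2^-1. Stack: []
Gen 3 (s2): push. Stack: [s2]
Gen 4 (s4^-1): push. Stack: [s2 s4^-1]
Gen 5 (s2^-1): push. Stack: [s2 s4^-1 s2^-1]
Gen 6 (s2): cancels prior s2^-1. Stack: [s2 s4^-1]
Gen 7 (s4): cancels prior s4^-1. Stack: [s2]
Gen 8 (s2^-1): cancels prior s2. Stack: []
Gen 9 (s2^-1): push. Stack: [s2^-1]
Gen 10 (s2): cancels prior s2^-1. Stack: []
Reduced word: (empty)

Answer: yes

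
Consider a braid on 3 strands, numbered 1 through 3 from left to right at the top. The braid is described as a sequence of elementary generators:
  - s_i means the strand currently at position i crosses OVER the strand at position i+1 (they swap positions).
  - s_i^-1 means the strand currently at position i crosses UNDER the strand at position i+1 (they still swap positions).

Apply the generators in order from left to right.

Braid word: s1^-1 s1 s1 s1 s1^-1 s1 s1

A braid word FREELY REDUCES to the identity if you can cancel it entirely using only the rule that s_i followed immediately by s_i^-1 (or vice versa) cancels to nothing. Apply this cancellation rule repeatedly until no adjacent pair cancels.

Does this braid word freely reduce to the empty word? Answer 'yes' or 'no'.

Answer: no

Derivation:
Gen 1 (s1^-1): push. Stack: [s1^-1]
Gen 2 (s1): cancels prior s1^-1. Stack: []
Gen 3 (s1): push. Stack: [s1]
Gen 4 (s1): push. Stack: [s1 s1]
Gen 5 (s1^-1): cancels prior s1. Stack: [s1]
Gen 6 (s1): push. Stack: [s1 s1]
Gen 7 (s1): push. Stack: [s1 s1 s1]
Reduced word: s1 s1 s1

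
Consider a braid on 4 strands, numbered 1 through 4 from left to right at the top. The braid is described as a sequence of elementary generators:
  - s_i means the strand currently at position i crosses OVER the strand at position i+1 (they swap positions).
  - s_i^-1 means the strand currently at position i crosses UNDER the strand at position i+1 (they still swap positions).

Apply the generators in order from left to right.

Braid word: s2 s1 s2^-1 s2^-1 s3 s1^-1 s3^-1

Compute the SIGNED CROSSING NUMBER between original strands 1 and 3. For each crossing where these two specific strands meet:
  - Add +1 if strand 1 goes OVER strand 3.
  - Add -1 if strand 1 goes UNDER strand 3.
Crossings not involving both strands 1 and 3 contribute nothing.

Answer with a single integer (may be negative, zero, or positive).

Answer: 2

Derivation:
Gen 1: crossing 2x3. Both 1&3? no. Sum: 0
Gen 2: 1 over 3. Both 1&3? yes. Contrib: +1. Sum: 1
Gen 3: crossing 1x2. Both 1&3? no. Sum: 1
Gen 4: crossing 2x1. Both 1&3? no. Sum: 1
Gen 5: crossing 2x4. Both 1&3? no. Sum: 1
Gen 6: 3 under 1. Both 1&3? yes. Contrib: +1. Sum: 2
Gen 7: crossing 4x2. Both 1&3? no. Sum: 2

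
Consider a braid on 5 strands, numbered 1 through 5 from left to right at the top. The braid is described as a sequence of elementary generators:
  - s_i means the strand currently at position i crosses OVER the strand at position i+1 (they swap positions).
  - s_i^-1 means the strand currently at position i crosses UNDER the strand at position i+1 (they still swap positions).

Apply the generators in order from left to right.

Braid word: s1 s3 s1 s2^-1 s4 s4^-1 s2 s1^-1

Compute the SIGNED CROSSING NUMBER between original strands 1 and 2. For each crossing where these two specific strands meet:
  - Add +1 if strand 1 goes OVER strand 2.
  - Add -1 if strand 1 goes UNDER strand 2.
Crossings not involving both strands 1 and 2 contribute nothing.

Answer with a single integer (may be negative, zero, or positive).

Answer: -1

Derivation:
Gen 1: 1 over 2. Both 1&2? yes. Contrib: +1. Sum: 1
Gen 2: crossing 3x4. Both 1&2? no. Sum: 1
Gen 3: 2 over 1. Both 1&2? yes. Contrib: -1. Sum: 0
Gen 4: crossing 2x4. Both 1&2? no. Sum: 0
Gen 5: crossing 3x5. Both 1&2? no. Sum: 0
Gen 6: crossing 5x3. Both 1&2? no. Sum: 0
Gen 7: crossing 4x2. Both 1&2? no. Sum: 0
Gen 8: 1 under 2. Both 1&2? yes. Contrib: -1. Sum: -1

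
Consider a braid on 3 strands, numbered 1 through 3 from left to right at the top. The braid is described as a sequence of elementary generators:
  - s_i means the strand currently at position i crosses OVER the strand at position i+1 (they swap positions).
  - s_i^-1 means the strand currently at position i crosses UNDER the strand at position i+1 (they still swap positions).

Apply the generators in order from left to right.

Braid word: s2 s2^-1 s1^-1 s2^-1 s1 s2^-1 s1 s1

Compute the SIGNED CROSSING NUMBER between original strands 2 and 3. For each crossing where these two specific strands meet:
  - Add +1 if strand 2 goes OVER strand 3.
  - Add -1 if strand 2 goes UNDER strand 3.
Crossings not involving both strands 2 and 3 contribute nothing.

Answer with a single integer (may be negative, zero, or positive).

Gen 1: 2 over 3. Both 2&3? yes. Contrib: +1. Sum: 1
Gen 2: 3 under 2. Both 2&3? yes. Contrib: +1. Sum: 2
Gen 3: crossing 1x2. Both 2&3? no. Sum: 2
Gen 4: crossing 1x3. Both 2&3? no. Sum: 2
Gen 5: 2 over 3. Both 2&3? yes. Contrib: +1. Sum: 3
Gen 6: crossing 2x1. Both 2&3? no. Sum: 3
Gen 7: crossing 3x1. Both 2&3? no. Sum: 3
Gen 8: crossing 1x3. Both 2&3? no. Sum: 3

Answer: 3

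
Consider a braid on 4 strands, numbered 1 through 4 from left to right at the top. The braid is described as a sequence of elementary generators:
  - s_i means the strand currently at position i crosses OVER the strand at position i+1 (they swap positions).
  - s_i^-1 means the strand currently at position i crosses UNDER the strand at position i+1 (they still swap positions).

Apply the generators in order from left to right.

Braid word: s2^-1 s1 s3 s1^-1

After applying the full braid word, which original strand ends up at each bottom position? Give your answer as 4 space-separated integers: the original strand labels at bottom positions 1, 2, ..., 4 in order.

Answer: 1 3 4 2

Derivation:
Gen 1 (s2^-1): strand 2 crosses under strand 3. Perm now: [1 3 2 4]
Gen 2 (s1): strand 1 crosses over strand 3. Perm now: [3 1 2 4]
Gen 3 (s3): strand 2 crosses over strand 4. Perm now: [3 1 4 2]
Gen 4 (s1^-1): strand 3 crosses under strand 1. Perm now: [1 3 4 2]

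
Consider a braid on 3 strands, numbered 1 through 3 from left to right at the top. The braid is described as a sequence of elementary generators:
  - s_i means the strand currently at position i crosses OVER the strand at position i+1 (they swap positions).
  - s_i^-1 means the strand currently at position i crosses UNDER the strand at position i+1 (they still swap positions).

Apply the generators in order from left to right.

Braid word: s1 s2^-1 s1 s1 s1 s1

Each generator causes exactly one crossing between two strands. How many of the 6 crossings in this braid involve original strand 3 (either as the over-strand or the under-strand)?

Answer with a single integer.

Gen 1: crossing 1x2. Involves strand 3? no. Count so far: 0
Gen 2: crossing 1x3. Involves strand 3? yes. Count so far: 1
Gen 3: crossing 2x3. Involves strand 3? yes. Count so far: 2
Gen 4: crossing 3x2. Involves strand 3? yes. Count so far: 3
Gen 5: crossing 2x3. Involves strand 3? yes. Count so far: 4
Gen 6: crossing 3x2. Involves strand 3? yes. Count so far: 5

Answer: 5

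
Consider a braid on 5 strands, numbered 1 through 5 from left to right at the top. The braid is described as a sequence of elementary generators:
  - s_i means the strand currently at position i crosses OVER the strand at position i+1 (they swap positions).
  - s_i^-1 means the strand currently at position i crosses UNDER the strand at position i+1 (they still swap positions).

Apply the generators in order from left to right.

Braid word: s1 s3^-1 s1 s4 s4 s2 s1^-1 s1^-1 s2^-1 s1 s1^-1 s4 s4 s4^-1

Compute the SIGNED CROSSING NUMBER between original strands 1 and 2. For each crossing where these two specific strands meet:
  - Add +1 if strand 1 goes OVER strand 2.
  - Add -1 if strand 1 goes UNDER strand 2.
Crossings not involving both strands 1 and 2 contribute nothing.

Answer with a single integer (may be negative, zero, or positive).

Answer: 2

Derivation:
Gen 1: 1 over 2. Both 1&2? yes. Contrib: +1. Sum: 1
Gen 2: crossing 3x4. Both 1&2? no. Sum: 1
Gen 3: 2 over 1. Both 1&2? yes. Contrib: -1. Sum: 0
Gen 4: crossing 3x5. Both 1&2? no. Sum: 0
Gen 5: crossing 5x3. Both 1&2? no. Sum: 0
Gen 6: crossing 2x4. Both 1&2? no. Sum: 0
Gen 7: crossing 1x4. Both 1&2? no. Sum: 0
Gen 8: crossing 4x1. Both 1&2? no. Sum: 0
Gen 9: crossing 4x2. Both 1&2? no. Sum: 0
Gen 10: 1 over 2. Both 1&2? yes. Contrib: +1. Sum: 1
Gen 11: 2 under 1. Both 1&2? yes. Contrib: +1. Sum: 2
Gen 12: crossing 3x5. Both 1&2? no. Sum: 2
Gen 13: crossing 5x3. Both 1&2? no. Sum: 2
Gen 14: crossing 3x5. Both 1&2? no. Sum: 2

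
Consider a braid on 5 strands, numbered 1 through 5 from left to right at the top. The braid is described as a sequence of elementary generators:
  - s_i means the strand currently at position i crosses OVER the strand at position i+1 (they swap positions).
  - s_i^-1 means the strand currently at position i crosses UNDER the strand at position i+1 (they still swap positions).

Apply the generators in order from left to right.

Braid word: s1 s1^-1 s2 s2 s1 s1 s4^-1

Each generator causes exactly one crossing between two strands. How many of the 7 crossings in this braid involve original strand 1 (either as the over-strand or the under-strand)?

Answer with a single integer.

Answer: 4

Derivation:
Gen 1: crossing 1x2. Involves strand 1? yes. Count so far: 1
Gen 2: crossing 2x1. Involves strand 1? yes. Count so far: 2
Gen 3: crossing 2x3. Involves strand 1? no. Count so far: 2
Gen 4: crossing 3x2. Involves strand 1? no. Count so far: 2
Gen 5: crossing 1x2. Involves strand 1? yes. Count so far: 3
Gen 6: crossing 2x1. Involves strand 1? yes. Count so far: 4
Gen 7: crossing 4x5. Involves strand 1? no. Count so far: 4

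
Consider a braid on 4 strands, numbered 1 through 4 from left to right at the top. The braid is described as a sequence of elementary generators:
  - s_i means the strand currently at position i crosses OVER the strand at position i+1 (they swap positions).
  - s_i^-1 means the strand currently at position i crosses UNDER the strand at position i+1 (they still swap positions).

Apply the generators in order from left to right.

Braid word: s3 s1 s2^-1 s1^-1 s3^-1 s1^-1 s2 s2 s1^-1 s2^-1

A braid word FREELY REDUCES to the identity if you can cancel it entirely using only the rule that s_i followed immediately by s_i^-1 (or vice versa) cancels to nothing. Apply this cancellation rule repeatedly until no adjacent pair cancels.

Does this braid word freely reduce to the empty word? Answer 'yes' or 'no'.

Answer: no

Derivation:
Gen 1 (s3): push. Stack: [s3]
Gen 2 (s1): push. Stack: [s3 s1]
Gen 3 (s2^-1): push. Stack: [s3 s1 s2^-1]
Gen 4 (s1^-1): push. Stack: [s3 s1 s2^-1 s1^-1]
Gen 5 (s3^-1): push. Stack: [s3 s1 s2^-1 s1^-1 s3^-1]
Gen 6 (s1^-1): push. Stack: [s3 s1 s2^-1 s1^-1 s3^-1 s1^-1]
Gen 7 (s2): push. Stack: [s3 s1 s2^-1 s1^-1 s3^-1 s1^-1 s2]
Gen 8 (s2): push. Stack: [s3 s1 s2^-1 s1^-1 s3^-1 s1^-1 s2 s2]
Gen 9 (s1^-1): push. Stack: [s3 s1 s2^-1 s1^-1 s3^-1 s1^-1 s2 s2 s1^-1]
Gen 10 (s2^-1): push. Stack: [s3 s1 s2^-1 s1^-1 s3^-1 s1^-1 s2 s2 s1^-1 s2^-1]
Reduced word: s3 s1 s2^-1 s1^-1 s3^-1 s1^-1 s2 s2 s1^-1 s2^-1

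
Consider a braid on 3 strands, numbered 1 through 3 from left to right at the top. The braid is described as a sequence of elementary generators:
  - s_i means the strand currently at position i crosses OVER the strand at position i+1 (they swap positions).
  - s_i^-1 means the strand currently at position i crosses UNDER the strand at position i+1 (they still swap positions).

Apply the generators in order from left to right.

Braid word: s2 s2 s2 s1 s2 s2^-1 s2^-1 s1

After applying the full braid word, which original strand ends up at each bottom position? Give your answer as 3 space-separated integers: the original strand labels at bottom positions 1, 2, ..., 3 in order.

Answer: 2 3 1

Derivation:
Gen 1 (s2): strand 2 crosses over strand 3. Perm now: [1 3 2]
Gen 2 (s2): strand 3 crosses over strand 2. Perm now: [1 2 3]
Gen 3 (s2): strand 2 crosses over strand 3. Perm now: [1 3 2]
Gen 4 (s1): strand 1 crosses over strand 3. Perm now: [3 1 2]
Gen 5 (s2): strand 1 crosses over strand 2. Perm now: [3 2 1]
Gen 6 (s2^-1): strand 2 crosses under strand 1. Perm now: [3 1 2]
Gen 7 (s2^-1): strand 1 crosses under strand 2. Perm now: [3 2 1]
Gen 8 (s1): strand 3 crosses over strand 2. Perm now: [2 3 1]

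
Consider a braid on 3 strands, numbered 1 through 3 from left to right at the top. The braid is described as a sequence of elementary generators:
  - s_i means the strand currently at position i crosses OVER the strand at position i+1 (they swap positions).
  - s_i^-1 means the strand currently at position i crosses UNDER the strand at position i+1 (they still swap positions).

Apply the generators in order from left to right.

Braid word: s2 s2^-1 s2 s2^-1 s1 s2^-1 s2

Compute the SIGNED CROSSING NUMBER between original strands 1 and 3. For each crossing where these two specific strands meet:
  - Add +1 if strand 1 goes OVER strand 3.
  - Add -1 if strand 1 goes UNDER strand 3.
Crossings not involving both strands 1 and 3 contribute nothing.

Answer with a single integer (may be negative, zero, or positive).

Answer: -2

Derivation:
Gen 1: crossing 2x3. Both 1&3? no. Sum: 0
Gen 2: crossing 3x2. Both 1&3? no. Sum: 0
Gen 3: crossing 2x3. Both 1&3? no. Sum: 0
Gen 4: crossing 3x2. Both 1&3? no. Sum: 0
Gen 5: crossing 1x2. Both 1&3? no. Sum: 0
Gen 6: 1 under 3. Both 1&3? yes. Contrib: -1. Sum: -1
Gen 7: 3 over 1. Both 1&3? yes. Contrib: -1. Sum: -2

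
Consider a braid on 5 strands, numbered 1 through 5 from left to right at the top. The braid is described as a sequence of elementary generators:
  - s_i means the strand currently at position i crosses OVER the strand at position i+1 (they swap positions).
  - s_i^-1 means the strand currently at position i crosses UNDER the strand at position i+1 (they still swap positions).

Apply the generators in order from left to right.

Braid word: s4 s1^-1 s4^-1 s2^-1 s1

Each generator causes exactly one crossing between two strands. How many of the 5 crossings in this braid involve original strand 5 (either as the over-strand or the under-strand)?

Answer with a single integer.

Answer: 2

Derivation:
Gen 1: crossing 4x5. Involves strand 5? yes. Count so far: 1
Gen 2: crossing 1x2. Involves strand 5? no. Count so far: 1
Gen 3: crossing 5x4. Involves strand 5? yes. Count so far: 2
Gen 4: crossing 1x3. Involves strand 5? no. Count so far: 2
Gen 5: crossing 2x3. Involves strand 5? no. Count so far: 2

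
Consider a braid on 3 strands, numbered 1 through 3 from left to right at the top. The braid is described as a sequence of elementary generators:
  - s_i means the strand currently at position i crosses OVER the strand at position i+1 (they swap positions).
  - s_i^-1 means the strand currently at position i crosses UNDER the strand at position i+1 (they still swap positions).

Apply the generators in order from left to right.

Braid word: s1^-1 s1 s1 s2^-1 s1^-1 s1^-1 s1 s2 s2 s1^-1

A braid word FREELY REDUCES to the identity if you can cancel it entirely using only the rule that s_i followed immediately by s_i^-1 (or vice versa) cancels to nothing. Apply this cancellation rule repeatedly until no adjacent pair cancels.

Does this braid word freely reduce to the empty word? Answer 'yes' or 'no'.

Answer: no

Derivation:
Gen 1 (s1^-1): push. Stack: [s1^-1]
Gen 2 (s1): cancels prior s1^-1. Stack: []
Gen 3 (s1): push. Stack: [s1]
Gen 4 (s2^-1): push. Stack: [s1 s2^-1]
Gen 5 (s1^-1): push. Stack: [s1 s2^-1 s1^-1]
Gen 6 (s1^-1): push. Stack: [s1 s2^-1 s1^-1 s1^-1]
Gen 7 (s1): cancels prior s1^-1. Stack: [s1 s2^-1 s1^-1]
Gen 8 (s2): push. Stack: [s1 s2^-1 s1^-1 s2]
Gen 9 (s2): push. Stack: [s1 s2^-1 s1^-1 s2 s2]
Gen 10 (s1^-1): push. Stack: [s1 s2^-1 s1^-1 s2 s2 s1^-1]
Reduced word: s1 s2^-1 s1^-1 s2 s2 s1^-1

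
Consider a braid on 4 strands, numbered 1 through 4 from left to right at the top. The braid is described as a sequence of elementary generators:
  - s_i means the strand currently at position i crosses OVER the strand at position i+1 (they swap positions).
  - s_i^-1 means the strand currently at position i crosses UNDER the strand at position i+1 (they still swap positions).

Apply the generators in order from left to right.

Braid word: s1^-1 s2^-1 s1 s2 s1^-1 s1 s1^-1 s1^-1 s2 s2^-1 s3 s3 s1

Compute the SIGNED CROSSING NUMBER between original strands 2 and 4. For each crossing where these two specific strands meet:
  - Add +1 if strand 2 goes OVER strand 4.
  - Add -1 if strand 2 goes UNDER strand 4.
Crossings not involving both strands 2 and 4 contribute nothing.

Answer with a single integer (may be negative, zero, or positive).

Answer: 0

Derivation:
Gen 1: crossing 1x2. Both 2&4? no. Sum: 0
Gen 2: crossing 1x3. Both 2&4? no. Sum: 0
Gen 3: crossing 2x3. Both 2&4? no. Sum: 0
Gen 4: crossing 2x1. Both 2&4? no. Sum: 0
Gen 5: crossing 3x1. Both 2&4? no. Sum: 0
Gen 6: crossing 1x3. Both 2&4? no. Sum: 0
Gen 7: crossing 3x1. Both 2&4? no. Sum: 0
Gen 8: crossing 1x3. Both 2&4? no. Sum: 0
Gen 9: crossing 1x2. Both 2&4? no. Sum: 0
Gen 10: crossing 2x1. Both 2&4? no. Sum: 0
Gen 11: 2 over 4. Both 2&4? yes. Contrib: +1. Sum: 1
Gen 12: 4 over 2. Both 2&4? yes. Contrib: -1. Sum: 0
Gen 13: crossing 3x1. Both 2&4? no. Sum: 0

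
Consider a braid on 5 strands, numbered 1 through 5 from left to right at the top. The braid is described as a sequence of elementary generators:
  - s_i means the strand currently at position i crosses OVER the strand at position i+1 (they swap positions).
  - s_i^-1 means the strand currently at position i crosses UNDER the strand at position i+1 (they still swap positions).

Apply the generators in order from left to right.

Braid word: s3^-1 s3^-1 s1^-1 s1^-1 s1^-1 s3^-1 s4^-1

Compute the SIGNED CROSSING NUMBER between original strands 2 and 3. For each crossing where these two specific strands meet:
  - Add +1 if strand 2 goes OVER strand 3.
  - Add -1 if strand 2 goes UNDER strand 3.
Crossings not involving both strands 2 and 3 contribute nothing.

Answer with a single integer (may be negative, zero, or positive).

Gen 1: crossing 3x4. Both 2&3? no. Sum: 0
Gen 2: crossing 4x3. Both 2&3? no. Sum: 0
Gen 3: crossing 1x2. Both 2&3? no. Sum: 0
Gen 4: crossing 2x1. Both 2&3? no. Sum: 0
Gen 5: crossing 1x2. Both 2&3? no. Sum: 0
Gen 6: crossing 3x4. Both 2&3? no. Sum: 0
Gen 7: crossing 3x5. Both 2&3? no. Sum: 0

Answer: 0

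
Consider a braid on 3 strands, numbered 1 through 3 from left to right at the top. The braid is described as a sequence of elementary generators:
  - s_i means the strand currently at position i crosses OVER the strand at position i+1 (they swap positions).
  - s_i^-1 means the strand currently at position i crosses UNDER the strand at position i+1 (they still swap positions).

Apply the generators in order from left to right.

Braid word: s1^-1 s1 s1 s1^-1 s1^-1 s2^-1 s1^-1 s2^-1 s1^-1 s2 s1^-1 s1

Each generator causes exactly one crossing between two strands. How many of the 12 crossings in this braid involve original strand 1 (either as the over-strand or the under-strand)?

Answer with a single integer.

Gen 1: crossing 1x2. Involves strand 1? yes. Count so far: 1
Gen 2: crossing 2x1. Involves strand 1? yes. Count so far: 2
Gen 3: crossing 1x2. Involves strand 1? yes. Count so far: 3
Gen 4: crossing 2x1. Involves strand 1? yes. Count so far: 4
Gen 5: crossing 1x2. Involves strand 1? yes. Count so far: 5
Gen 6: crossing 1x3. Involves strand 1? yes. Count so far: 6
Gen 7: crossing 2x3. Involves strand 1? no. Count so far: 6
Gen 8: crossing 2x1. Involves strand 1? yes. Count so far: 7
Gen 9: crossing 3x1. Involves strand 1? yes. Count so far: 8
Gen 10: crossing 3x2. Involves strand 1? no. Count so far: 8
Gen 11: crossing 1x2. Involves strand 1? yes. Count so far: 9
Gen 12: crossing 2x1. Involves strand 1? yes. Count so far: 10

Answer: 10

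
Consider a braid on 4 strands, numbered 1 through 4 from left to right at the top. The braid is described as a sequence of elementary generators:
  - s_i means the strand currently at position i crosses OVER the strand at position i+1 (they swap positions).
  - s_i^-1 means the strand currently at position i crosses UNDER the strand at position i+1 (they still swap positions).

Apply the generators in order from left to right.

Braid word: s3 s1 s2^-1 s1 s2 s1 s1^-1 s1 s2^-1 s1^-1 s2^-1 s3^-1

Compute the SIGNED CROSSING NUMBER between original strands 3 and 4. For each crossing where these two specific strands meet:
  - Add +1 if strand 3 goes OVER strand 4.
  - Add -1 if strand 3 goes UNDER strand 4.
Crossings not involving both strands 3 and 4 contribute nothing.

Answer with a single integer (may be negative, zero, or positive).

Gen 1: 3 over 4. Both 3&4? yes. Contrib: +1. Sum: 1
Gen 2: crossing 1x2. Both 3&4? no. Sum: 1
Gen 3: crossing 1x4. Both 3&4? no. Sum: 1
Gen 4: crossing 2x4. Both 3&4? no. Sum: 1
Gen 5: crossing 2x1. Both 3&4? no. Sum: 1
Gen 6: crossing 4x1. Both 3&4? no. Sum: 1
Gen 7: crossing 1x4. Both 3&4? no. Sum: 1
Gen 8: crossing 4x1. Both 3&4? no. Sum: 1
Gen 9: crossing 4x2. Both 3&4? no. Sum: 1
Gen 10: crossing 1x2. Both 3&4? no. Sum: 1
Gen 11: crossing 1x4. Both 3&4? no. Sum: 1
Gen 12: crossing 1x3. Both 3&4? no. Sum: 1

Answer: 1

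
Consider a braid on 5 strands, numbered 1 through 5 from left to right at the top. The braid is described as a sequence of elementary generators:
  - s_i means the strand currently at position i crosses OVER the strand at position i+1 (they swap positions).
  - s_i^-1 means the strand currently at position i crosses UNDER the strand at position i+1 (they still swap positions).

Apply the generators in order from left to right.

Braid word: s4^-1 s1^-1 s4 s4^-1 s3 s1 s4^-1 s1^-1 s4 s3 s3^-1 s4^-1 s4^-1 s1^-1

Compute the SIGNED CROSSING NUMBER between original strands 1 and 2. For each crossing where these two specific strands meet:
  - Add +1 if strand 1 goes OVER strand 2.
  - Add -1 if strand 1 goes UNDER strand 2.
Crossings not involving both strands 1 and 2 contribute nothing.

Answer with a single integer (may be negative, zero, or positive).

Gen 1: crossing 4x5. Both 1&2? no. Sum: 0
Gen 2: 1 under 2. Both 1&2? yes. Contrib: -1. Sum: -1
Gen 3: crossing 5x4. Both 1&2? no. Sum: -1
Gen 4: crossing 4x5. Both 1&2? no. Sum: -1
Gen 5: crossing 3x5. Both 1&2? no. Sum: -1
Gen 6: 2 over 1. Both 1&2? yes. Contrib: -1. Sum: -2
Gen 7: crossing 3x4. Both 1&2? no. Sum: -2
Gen 8: 1 under 2. Both 1&2? yes. Contrib: -1. Sum: -3
Gen 9: crossing 4x3. Both 1&2? no. Sum: -3
Gen 10: crossing 5x3. Both 1&2? no. Sum: -3
Gen 11: crossing 3x5. Both 1&2? no. Sum: -3
Gen 12: crossing 3x4. Both 1&2? no. Sum: -3
Gen 13: crossing 4x3. Both 1&2? no. Sum: -3
Gen 14: 2 under 1. Both 1&2? yes. Contrib: +1. Sum: -2

Answer: -2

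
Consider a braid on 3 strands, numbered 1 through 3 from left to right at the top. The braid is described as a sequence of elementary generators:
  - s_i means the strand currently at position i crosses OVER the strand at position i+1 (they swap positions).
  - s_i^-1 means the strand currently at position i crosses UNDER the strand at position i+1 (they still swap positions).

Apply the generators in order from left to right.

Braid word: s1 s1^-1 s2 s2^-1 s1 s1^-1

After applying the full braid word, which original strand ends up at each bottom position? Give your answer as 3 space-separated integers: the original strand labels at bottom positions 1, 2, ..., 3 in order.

Answer: 1 2 3

Derivation:
Gen 1 (s1): strand 1 crosses over strand 2. Perm now: [2 1 3]
Gen 2 (s1^-1): strand 2 crosses under strand 1. Perm now: [1 2 3]
Gen 3 (s2): strand 2 crosses over strand 3. Perm now: [1 3 2]
Gen 4 (s2^-1): strand 3 crosses under strand 2. Perm now: [1 2 3]
Gen 5 (s1): strand 1 crosses over strand 2. Perm now: [2 1 3]
Gen 6 (s1^-1): strand 2 crosses under strand 1. Perm now: [1 2 3]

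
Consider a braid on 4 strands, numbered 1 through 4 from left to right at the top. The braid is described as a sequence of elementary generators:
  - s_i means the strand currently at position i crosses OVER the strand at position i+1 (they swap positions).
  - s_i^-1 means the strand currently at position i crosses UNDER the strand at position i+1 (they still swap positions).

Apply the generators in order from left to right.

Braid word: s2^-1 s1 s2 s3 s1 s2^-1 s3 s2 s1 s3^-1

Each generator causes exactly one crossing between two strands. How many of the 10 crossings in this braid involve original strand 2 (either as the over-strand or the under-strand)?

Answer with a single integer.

Answer: 4

Derivation:
Gen 1: crossing 2x3. Involves strand 2? yes. Count so far: 1
Gen 2: crossing 1x3. Involves strand 2? no. Count so far: 1
Gen 3: crossing 1x2. Involves strand 2? yes. Count so far: 2
Gen 4: crossing 1x4. Involves strand 2? no. Count so far: 2
Gen 5: crossing 3x2. Involves strand 2? yes. Count so far: 3
Gen 6: crossing 3x4. Involves strand 2? no. Count so far: 3
Gen 7: crossing 3x1. Involves strand 2? no. Count so far: 3
Gen 8: crossing 4x1. Involves strand 2? no. Count so far: 3
Gen 9: crossing 2x1. Involves strand 2? yes. Count so far: 4
Gen 10: crossing 4x3. Involves strand 2? no. Count so far: 4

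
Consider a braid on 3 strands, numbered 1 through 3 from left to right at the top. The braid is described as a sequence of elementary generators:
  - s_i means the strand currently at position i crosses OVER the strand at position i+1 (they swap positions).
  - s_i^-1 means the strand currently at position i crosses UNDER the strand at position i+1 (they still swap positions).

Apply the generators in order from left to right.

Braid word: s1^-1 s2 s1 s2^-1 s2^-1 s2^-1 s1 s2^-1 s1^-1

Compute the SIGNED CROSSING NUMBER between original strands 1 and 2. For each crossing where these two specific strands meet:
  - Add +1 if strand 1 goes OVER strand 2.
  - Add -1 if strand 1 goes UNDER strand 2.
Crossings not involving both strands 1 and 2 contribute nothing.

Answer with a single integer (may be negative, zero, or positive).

Gen 1: 1 under 2. Both 1&2? yes. Contrib: -1. Sum: -1
Gen 2: crossing 1x3. Both 1&2? no. Sum: -1
Gen 3: crossing 2x3. Both 1&2? no. Sum: -1
Gen 4: 2 under 1. Both 1&2? yes. Contrib: +1. Sum: 0
Gen 5: 1 under 2. Both 1&2? yes. Contrib: -1. Sum: -1
Gen 6: 2 under 1. Both 1&2? yes. Contrib: +1. Sum: 0
Gen 7: crossing 3x1. Both 1&2? no. Sum: 0
Gen 8: crossing 3x2. Both 1&2? no. Sum: 0
Gen 9: 1 under 2. Both 1&2? yes. Contrib: -1. Sum: -1

Answer: -1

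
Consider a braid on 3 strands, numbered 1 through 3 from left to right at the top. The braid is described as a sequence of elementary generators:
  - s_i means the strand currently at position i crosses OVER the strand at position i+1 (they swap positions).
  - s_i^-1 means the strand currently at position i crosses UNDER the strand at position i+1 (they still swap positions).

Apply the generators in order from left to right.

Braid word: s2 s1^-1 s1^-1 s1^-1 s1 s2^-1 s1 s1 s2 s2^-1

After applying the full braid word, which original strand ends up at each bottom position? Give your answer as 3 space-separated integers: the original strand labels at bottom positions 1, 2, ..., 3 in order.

Gen 1 (s2): strand 2 crosses over strand 3. Perm now: [1 3 2]
Gen 2 (s1^-1): strand 1 crosses under strand 3. Perm now: [3 1 2]
Gen 3 (s1^-1): strand 3 crosses under strand 1. Perm now: [1 3 2]
Gen 4 (s1^-1): strand 1 crosses under strand 3. Perm now: [3 1 2]
Gen 5 (s1): strand 3 crosses over strand 1. Perm now: [1 3 2]
Gen 6 (s2^-1): strand 3 crosses under strand 2. Perm now: [1 2 3]
Gen 7 (s1): strand 1 crosses over strand 2. Perm now: [2 1 3]
Gen 8 (s1): strand 2 crosses over strand 1. Perm now: [1 2 3]
Gen 9 (s2): strand 2 crosses over strand 3. Perm now: [1 3 2]
Gen 10 (s2^-1): strand 3 crosses under strand 2. Perm now: [1 2 3]

Answer: 1 2 3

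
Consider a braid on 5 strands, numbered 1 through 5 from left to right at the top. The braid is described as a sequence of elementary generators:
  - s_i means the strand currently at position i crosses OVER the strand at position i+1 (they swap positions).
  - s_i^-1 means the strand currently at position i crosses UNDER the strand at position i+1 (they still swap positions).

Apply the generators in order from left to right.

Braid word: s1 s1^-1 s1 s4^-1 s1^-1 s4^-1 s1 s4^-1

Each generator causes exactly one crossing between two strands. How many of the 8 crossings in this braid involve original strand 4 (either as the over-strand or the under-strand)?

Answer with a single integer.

Answer: 3

Derivation:
Gen 1: crossing 1x2. Involves strand 4? no. Count so far: 0
Gen 2: crossing 2x1. Involves strand 4? no. Count so far: 0
Gen 3: crossing 1x2. Involves strand 4? no. Count so far: 0
Gen 4: crossing 4x5. Involves strand 4? yes. Count so far: 1
Gen 5: crossing 2x1. Involves strand 4? no. Count so far: 1
Gen 6: crossing 5x4. Involves strand 4? yes. Count so far: 2
Gen 7: crossing 1x2. Involves strand 4? no. Count so far: 2
Gen 8: crossing 4x5. Involves strand 4? yes. Count so far: 3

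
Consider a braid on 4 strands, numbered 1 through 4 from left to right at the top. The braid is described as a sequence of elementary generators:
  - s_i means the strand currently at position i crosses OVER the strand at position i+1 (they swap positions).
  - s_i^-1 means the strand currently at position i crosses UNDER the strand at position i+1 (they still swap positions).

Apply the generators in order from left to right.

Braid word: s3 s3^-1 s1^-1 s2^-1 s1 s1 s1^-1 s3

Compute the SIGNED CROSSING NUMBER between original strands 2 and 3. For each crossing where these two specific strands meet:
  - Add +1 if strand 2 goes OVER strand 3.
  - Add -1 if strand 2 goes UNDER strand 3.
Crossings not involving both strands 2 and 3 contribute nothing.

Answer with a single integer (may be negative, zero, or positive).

Answer: -1

Derivation:
Gen 1: crossing 3x4. Both 2&3? no. Sum: 0
Gen 2: crossing 4x3. Both 2&3? no. Sum: 0
Gen 3: crossing 1x2. Both 2&3? no. Sum: 0
Gen 4: crossing 1x3. Both 2&3? no. Sum: 0
Gen 5: 2 over 3. Both 2&3? yes. Contrib: +1. Sum: 1
Gen 6: 3 over 2. Both 2&3? yes. Contrib: -1. Sum: 0
Gen 7: 2 under 3. Both 2&3? yes. Contrib: -1. Sum: -1
Gen 8: crossing 1x4. Both 2&3? no. Sum: -1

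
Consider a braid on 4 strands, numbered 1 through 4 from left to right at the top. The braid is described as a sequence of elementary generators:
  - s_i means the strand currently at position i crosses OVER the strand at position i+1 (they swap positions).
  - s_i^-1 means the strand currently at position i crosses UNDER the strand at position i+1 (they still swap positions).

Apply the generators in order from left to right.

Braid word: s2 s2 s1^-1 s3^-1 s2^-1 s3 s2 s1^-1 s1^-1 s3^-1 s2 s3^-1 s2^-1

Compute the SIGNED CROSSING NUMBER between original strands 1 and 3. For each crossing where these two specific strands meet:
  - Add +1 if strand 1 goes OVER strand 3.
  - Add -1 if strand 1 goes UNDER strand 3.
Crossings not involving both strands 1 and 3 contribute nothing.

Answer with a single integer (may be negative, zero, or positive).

Answer: 0

Derivation:
Gen 1: crossing 2x3. Both 1&3? no. Sum: 0
Gen 2: crossing 3x2. Both 1&3? no. Sum: 0
Gen 3: crossing 1x2. Both 1&3? no. Sum: 0
Gen 4: crossing 3x4. Both 1&3? no. Sum: 0
Gen 5: crossing 1x4. Both 1&3? no. Sum: 0
Gen 6: 1 over 3. Both 1&3? yes. Contrib: +1. Sum: 1
Gen 7: crossing 4x3. Both 1&3? no. Sum: 1
Gen 8: crossing 2x3. Both 1&3? no. Sum: 1
Gen 9: crossing 3x2. Both 1&3? no. Sum: 1
Gen 10: crossing 4x1. Both 1&3? no. Sum: 1
Gen 11: 3 over 1. Both 1&3? yes. Contrib: -1. Sum: 0
Gen 12: crossing 3x4. Both 1&3? no. Sum: 0
Gen 13: crossing 1x4. Both 1&3? no. Sum: 0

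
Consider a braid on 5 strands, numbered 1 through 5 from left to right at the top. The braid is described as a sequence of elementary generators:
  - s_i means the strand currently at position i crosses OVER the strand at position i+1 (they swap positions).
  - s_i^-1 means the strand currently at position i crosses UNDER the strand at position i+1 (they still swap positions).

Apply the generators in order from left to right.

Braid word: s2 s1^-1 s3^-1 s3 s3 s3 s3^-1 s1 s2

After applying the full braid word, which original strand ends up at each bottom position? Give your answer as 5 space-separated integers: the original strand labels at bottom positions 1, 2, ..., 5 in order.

Gen 1 (s2): strand 2 crosses over strand 3. Perm now: [1 3 2 4 5]
Gen 2 (s1^-1): strand 1 crosses under strand 3. Perm now: [3 1 2 4 5]
Gen 3 (s3^-1): strand 2 crosses under strand 4. Perm now: [3 1 4 2 5]
Gen 4 (s3): strand 4 crosses over strand 2. Perm now: [3 1 2 4 5]
Gen 5 (s3): strand 2 crosses over strand 4. Perm now: [3 1 4 2 5]
Gen 6 (s3): strand 4 crosses over strand 2. Perm now: [3 1 2 4 5]
Gen 7 (s3^-1): strand 2 crosses under strand 4. Perm now: [3 1 4 2 5]
Gen 8 (s1): strand 3 crosses over strand 1. Perm now: [1 3 4 2 5]
Gen 9 (s2): strand 3 crosses over strand 4. Perm now: [1 4 3 2 5]

Answer: 1 4 3 2 5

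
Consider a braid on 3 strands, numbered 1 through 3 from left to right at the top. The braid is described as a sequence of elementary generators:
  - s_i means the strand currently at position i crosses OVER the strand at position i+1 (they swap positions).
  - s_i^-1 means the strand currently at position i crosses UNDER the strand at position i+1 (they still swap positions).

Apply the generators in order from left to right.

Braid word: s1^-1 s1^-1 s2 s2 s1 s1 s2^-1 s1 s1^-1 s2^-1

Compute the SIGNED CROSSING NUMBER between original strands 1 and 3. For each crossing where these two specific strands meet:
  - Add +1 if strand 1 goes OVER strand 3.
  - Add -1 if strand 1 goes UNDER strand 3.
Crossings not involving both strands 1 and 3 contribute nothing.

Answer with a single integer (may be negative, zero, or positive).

Gen 1: crossing 1x2. Both 1&3? no. Sum: 0
Gen 2: crossing 2x1. Both 1&3? no. Sum: 0
Gen 3: crossing 2x3. Both 1&3? no. Sum: 0
Gen 4: crossing 3x2. Both 1&3? no. Sum: 0
Gen 5: crossing 1x2. Both 1&3? no. Sum: 0
Gen 6: crossing 2x1. Both 1&3? no. Sum: 0
Gen 7: crossing 2x3. Both 1&3? no. Sum: 0
Gen 8: 1 over 3. Both 1&3? yes. Contrib: +1. Sum: 1
Gen 9: 3 under 1. Both 1&3? yes. Contrib: +1. Sum: 2
Gen 10: crossing 3x2. Both 1&3? no. Sum: 2

Answer: 2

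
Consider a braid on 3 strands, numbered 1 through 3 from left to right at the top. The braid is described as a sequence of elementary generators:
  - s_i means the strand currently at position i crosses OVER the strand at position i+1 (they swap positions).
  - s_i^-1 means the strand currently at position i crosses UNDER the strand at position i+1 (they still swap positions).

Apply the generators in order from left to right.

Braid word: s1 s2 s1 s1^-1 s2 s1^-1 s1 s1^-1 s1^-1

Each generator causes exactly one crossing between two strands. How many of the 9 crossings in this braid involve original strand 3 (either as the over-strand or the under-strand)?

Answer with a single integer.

Gen 1: crossing 1x2. Involves strand 3? no. Count so far: 0
Gen 2: crossing 1x3. Involves strand 3? yes. Count so far: 1
Gen 3: crossing 2x3. Involves strand 3? yes. Count so far: 2
Gen 4: crossing 3x2. Involves strand 3? yes. Count so far: 3
Gen 5: crossing 3x1. Involves strand 3? yes. Count so far: 4
Gen 6: crossing 2x1. Involves strand 3? no. Count so far: 4
Gen 7: crossing 1x2. Involves strand 3? no. Count so far: 4
Gen 8: crossing 2x1. Involves strand 3? no. Count so far: 4
Gen 9: crossing 1x2. Involves strand 3? no. Count so far: 4

Answer: 4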